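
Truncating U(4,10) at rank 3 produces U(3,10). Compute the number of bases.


Truncating U(4,10) to rank 3 gives U(3,10).
Bases of U(3,10) are all 3-element subsets of 10 elements.
Number of bases = (10 choose 3) = 120.

120


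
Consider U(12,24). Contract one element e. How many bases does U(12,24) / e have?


Contracting e from U(12,24) gives U(11,23).
Bases of U(11,23) = (23 choose 11) = 1352078.

1352078


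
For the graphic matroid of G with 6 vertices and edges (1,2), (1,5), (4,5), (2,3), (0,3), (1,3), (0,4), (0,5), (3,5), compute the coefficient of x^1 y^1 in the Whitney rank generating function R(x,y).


R(x,y) = sum over A in 2^E of x^(r(E)-r(A)) * y^(|A|-r(A)).
G has 6 vertices, 9 edges. r(E) = 5.
Enumerate all 2^9 = 512 subsets.
Count subsets with r(E)-r(A)=1 and |A|-r(A)=1: 68.

68


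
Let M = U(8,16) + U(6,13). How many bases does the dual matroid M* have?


(M1+M2)* = M1* + M2*.
M1* = U(8,16), bases: C(16,8) = 12870.
M2* = U(7,13), bases: C(13,7) = 1716.
|B(M*)| = 12870 * 1716 = 22084920.

22084920


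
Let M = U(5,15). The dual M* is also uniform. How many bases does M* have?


The dual of U(r,n) is U(n-r, n) = U(10,15).
Bases of U(10,15) are all (10)-element subsets.
|B(M*)| = (15 choose 10) = 3003.

3003


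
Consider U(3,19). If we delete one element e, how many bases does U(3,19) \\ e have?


Deleting e from U(3,19) gives U(3,18) since n > r.
Bases of U(3,18) = (18 choose 3) = 816.

816


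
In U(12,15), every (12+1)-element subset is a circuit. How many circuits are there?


In U(12,15), circuits are the (13)-element subsets.
Any set of 13 elements is dependent, and removing any one element gives
an independent set of size 12, so it is a minimal dependent set.
Number of circuits = (15 choose 13) = 105.

105


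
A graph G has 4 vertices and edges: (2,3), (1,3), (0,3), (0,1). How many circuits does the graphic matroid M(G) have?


A circuit in a graphic matroid = edge set of a simple cycle.
G has 4 vertices and 4 edges.
Enumerating all minimal edge subsets forming cycles...
Total circuits found: 1.

1


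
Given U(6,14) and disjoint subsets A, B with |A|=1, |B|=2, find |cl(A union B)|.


|A union B| = 1 + 2 = 3 (disjoint).
In U(6,14), cl(S) = S if |S| < 6, else cl(S) = E.
Since 3 < 6, cl(A union B) = A union B.
|cl(A union B)| = 3.

3


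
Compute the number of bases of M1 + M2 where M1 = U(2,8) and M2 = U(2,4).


Bases of a direct sum M1 + M2: |B| = |B(M1)| * |B(M2)|.
|B(U(2,8))| = C(8,2) = 28.
|B(U(2,4))| = C(4,2) = 6.
Total bases = 28 * 6 = 168.

168


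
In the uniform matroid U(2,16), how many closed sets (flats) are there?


Flats of U(2,16): every subset of size < 2 is a flat, plus E itself.
Count = C(16,0) + C(16,1) + 1
     = 1 + 16 + 1
     = 18.

18


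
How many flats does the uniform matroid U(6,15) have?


Flats of U(6,15): every subset of size < 6 is a flat, plus E itself.
Count = (15 choose 0) + (15 choose 1) + (15 choose 2) + (15 choose 3) + (15 choose 4) + (15 choose 5) + 1
     = 1 + 15 + 105 + 455 + 1365 + 3003 + 1
     = 4945.

4945


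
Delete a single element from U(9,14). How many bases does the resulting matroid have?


Deleting e from U(9,14) gives U(9,13) since n > r.
Bases of U(9,13) = C(13,9) = 715.

715


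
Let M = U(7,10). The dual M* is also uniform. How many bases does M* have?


The dual of U(r,n) is U(n-r, n) = U(3,10).
Bases of U(3,10) are all (3)-element subsets.
|B(M*)| = (10 choose 3) = 120.

120


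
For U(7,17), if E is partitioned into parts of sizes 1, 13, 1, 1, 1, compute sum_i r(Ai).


r(Ai) = min(|Ai|, 7) for each part.
Sum = min(1,7) + min(13,7) + min(1,7) + min(1,7) + min(1,7)
    = 1 + 7 + 1 + 1 + 1
    = 11.

11


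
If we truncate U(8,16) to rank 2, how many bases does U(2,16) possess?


Truncating U(8,16) to rank 2 gives U(2,16).
Bases of U(2,16) are all 2-element subsets of 16 elements.
Number of bases = C(16,2) = (16 * 15) / (1 * 2) = 120.

120


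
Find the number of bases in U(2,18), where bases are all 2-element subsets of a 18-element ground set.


Bases of U(2,18) are all 2-element subsets of the 18-element ground set.
Number of bases = C(18,2).
C(18,2) = 18! / (2! * 16!) = 153.

153


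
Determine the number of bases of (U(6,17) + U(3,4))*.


(M1+M2)* = M1* + M2*.
M1* = U(11,17), bases: C(17,11) = 12376.
M2* = U(1,4), bases: C(4,1) = 4.
|B(M*)| = 12376 * 4 = 49504.

49504


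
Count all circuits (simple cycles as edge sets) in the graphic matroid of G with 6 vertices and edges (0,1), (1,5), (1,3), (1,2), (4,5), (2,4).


A circuit in a graphic matroid = edge set of a simple cycle.
G has 6 vertices and 6 edges.
Enumerating all minimal edge subsets forming cycles...
Total circuits found: 1.

1


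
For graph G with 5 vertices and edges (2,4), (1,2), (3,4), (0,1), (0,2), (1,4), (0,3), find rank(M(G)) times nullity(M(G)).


r(M) = |V| - c = 5 - 1 = 4.
nullity = |E| - r(M) = 7 - 4 = 3.
Product = 4 * 3 = 12.

12


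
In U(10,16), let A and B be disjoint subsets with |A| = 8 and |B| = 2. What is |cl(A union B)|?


|A union B| = 8 + 2 = 10 (disjoint).
In U(10,16), cl(S) = S if |S| < 10, else cl(S) = E.
Since 10 >= 10, cl(A union B) = E.
|cl(A union B)| = 16.

16


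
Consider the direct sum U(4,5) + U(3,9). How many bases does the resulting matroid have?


Bases of a direct sum M1 + M2: |B| = |B(M1)| * |B(M2)|.
|B(U(4,5))| = C(5,4) = 5.
|B(U(3,9))| = C(9,3) = 84.
Total bases = 5 * 84 = 420.

420


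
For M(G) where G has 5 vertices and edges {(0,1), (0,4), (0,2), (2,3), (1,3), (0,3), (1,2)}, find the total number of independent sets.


An independent set in a graphic matroid is an acyclic edge subset.
G has 5 vertices and 7 edges.
Enumerate all 2^7 = 128 subsets, checking for acyclicity.
Total independent sets = 76.

76


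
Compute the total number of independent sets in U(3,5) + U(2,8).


For a direct sum, |I(M1+M2)| = |I(M1)| * |I(M2)|.
|I(U(3,5))| = sum C(5,k) for k=0..3 = 26.
|I(U(2,8))| = sum C(8,k) for k=0..2 = 37.
Total = 26 * 37 = 962.

962


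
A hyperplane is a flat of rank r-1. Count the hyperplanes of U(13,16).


Hyperplanes of U(13,16) are flats of rank 12.
In a uniform matroid, these are exactly the (12)-element subsets.
Count = (16 choose 12) = 1820.

1820


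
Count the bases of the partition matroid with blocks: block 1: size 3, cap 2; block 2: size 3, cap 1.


A basis picks exactly ci elements from block i.
Number of bases = product of C(|Si|, ci).
= C(3,2) * C(3,1)
= 3 * 3
= 9.

9


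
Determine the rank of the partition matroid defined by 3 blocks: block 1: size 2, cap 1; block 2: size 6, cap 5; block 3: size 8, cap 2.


Rank of a partition matroid = sum of min(|Si|, ci) for each block.
= min(2,1) + min(6,5) + min(8,2)
= 1 + 5 + 2
= 8.

8


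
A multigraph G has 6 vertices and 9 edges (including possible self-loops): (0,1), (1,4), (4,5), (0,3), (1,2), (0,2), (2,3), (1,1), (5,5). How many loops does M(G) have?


In a graphic matroid, a loop is a self-loop edge (u,u) with rank 0.
Examining all 9 edges for self-loops...
Self-loops found: (1,1), (5,5)
Number of loops = 2.

2


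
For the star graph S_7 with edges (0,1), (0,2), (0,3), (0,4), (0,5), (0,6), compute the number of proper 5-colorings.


P(tree, k) = k * (k-1)^(6) for any tree on 7 vertices.
P(5) = 5 * 4^6 = 5 * 4096 = 20480.

20480


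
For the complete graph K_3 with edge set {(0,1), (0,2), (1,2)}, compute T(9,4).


T(K_3; x,y) = x^2 + x + y.
T(9,4) = 81 + 9 + 4 = 94.

94


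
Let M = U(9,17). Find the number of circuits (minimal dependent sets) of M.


In U(9,17), circuits are the (10)-element subsets.
Any set of 10 elements is dependent, and removing any one element gives
an independent set of size 9, so it is a minimal dependent set.
Number of circuits = C(17,10) = 19448.

19448


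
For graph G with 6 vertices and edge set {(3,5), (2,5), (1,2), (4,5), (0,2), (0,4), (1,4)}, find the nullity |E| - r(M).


Cycle rank (nullity) = |E| - r(M) = |E| - (|V| - c).
|E| = 7, |V| = 6, c = 1.
Nullity = 7 - (6 - 1) = 7 - 5 = 2.

2


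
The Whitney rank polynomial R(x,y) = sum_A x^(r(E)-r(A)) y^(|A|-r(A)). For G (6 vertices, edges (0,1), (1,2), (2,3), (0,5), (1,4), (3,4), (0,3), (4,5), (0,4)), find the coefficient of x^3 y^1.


R(x,y) = sum over A in 2^E of x^(r(E)-r(A)) * y^(|A|-r(A)).
G has 6 vertices, 9 edges. r(E) = 5.
Enumerate all 2^9 = 512 subsets.
Count subsets with r(E)-r(A)=3 and |A|-r(A)=1: 3.

3


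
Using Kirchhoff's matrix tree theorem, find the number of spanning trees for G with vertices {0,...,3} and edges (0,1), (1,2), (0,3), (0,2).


By Kirchhoff's matrix tree theorem, the number of spanning trees equals
the determinant of any cofactor of the Laplacian matrix L.
G has 4 vertices and 4 edges.
Computing the (3 x 3) cofactor determinant gives 3.

3


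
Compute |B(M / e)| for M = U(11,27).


Contracting e from U(11,27) gives U(10,26).
Bases of U(10,26) = C(26,10) = 26! / (10! * 16!) = 5311735.

5311735


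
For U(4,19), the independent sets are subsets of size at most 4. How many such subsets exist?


Independent sets of U(4,19) are all subsets of size <= 4.
Count = (19 choose 0) + (19 choose 1) + (19 choose 2) + (19 choose 3) + (19 choose 4)
     = 1 + 19 + 171 + 969 + 3876
     = 5036.

5036


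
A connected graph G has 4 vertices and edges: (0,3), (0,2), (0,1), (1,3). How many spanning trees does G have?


By Kirchhoff's matrix tree theorem, the number of spanning trees equals
the determinant of any cofactor of the Laplacian matrix L.
G has 4 vertices and 4 edges.
Computing the (3 x 3) cofactor determinant gives 3.

3


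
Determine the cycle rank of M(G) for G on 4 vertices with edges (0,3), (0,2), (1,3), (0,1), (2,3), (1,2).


Cycle rank (nullity) = |E| - r(M) = |E| - (|V| - c).
|E| = 6, |V| = 4, c = 1.
Nullity = 6 - (4 - 1) = 6 - 3 = 3.

3


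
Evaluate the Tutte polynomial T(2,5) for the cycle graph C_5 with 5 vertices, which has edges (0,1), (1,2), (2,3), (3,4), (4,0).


T(C_5; x,y) = x + x^2 + ... + x^(4) + y.
T(2,5) = 2^1 + 2^2 + 2^3 + 2^4 + 5
= 2 + 4 + 8 + 16 + 5
= 35.

35


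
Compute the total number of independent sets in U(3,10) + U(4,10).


For a direct sum, |I(M1+M2)| = |I(M1)| * |I(M2)|.
|I(U(3,10))| = sum C(10,k) for k=0..3 = 176.
|I(U(4,10))| = sum C(10,k) for k=0..4 = 386.
Total = 176 * 386 = 67936.

67936


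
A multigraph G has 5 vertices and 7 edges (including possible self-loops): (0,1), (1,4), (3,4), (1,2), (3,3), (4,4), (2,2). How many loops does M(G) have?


In a graphic matroid, a loop is a self-loop edge (u,u) with rank 0.
Examining all 7 edges for self-loops...
Self-loops found: (3,3), (4,4), (2,2)
Number of loops = 3.

3


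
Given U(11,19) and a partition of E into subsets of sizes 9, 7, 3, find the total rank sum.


r(Ai) = min(|Ai|, 11) for each part.
Sum = min(9,11) + min(7,11) + min(3,11)
    = 9 + 7 + 3
    = 19.

19


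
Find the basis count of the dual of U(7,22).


The dual of U(r,n) is U(n-r, n) = U(15,22).
Bases of U(15,22) are all (15)-element subsets.
|B(M*)| = (22 choose 15) = 170544.

170544


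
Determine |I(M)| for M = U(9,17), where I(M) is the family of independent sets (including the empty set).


Independent sets of U(9,17) are all subsets of size <= 9.
Count = C(17,0) + C(17,1) + C(17,2) + C(17,3) + C(17,4) + C(17,5) + C(17,6) + C(17,7) + C(17,8) + C(17,9)
     = 1 + 17 + 136 + 680 + 2380 + 6188 + 12376 + 19448 + 24310 + 24310
     = 89846.

89846


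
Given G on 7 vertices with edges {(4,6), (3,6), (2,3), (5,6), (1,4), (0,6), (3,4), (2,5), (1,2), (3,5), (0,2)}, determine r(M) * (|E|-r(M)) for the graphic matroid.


r(M) = |V| - c = 7 - 1 = 6.
nullity = |E| - r(M) = 11 - 6 = 5.
Product = 6 * 5 = 30.

30


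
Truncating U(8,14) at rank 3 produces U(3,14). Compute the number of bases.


Truncating U(8,14) to rank 3 gives U(3,14).
Bases of U(3,14) are all 3-element subsets of 14 elements.
Number of bases = C(14,3) = 14! / (3! * 11!) = 364.

364


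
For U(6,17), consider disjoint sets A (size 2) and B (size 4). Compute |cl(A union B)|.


|A union B| = 2 + 4 = 6 (disjoint).
In U(6,17), cl(S) = S if |S| < 6, else cl(S) = E.
Since 6 >= 6, cl(A union B) = E.
|cl(A union B)| = 17.

17


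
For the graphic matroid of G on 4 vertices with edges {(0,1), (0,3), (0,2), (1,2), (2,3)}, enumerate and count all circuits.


A circuit in a graphic matroid = edge set of a simple cycle.
G has 4 vertices and 5 edges.
Enumerating all minimal edge subsets forming cycles...
Total circuits found: 3.

3


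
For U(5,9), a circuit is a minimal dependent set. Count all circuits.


In U(5,9), circuits are the (6)-element subsets.
Any set of 6 elements is dependent, and removing any one element gives
an independent set of size 5, so it is a minimal dependent set.
Number of circuits = C(9,6) = 9! / (6! * 3!) = 84.

84


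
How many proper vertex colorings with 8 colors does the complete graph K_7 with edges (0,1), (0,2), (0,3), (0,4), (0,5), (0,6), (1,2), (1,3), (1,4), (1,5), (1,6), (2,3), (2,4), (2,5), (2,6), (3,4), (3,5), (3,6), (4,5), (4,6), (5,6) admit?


P(K_7, k) = k(k-1)(k-2)...(k-6).
P(8) = (8) * (7) * (6) * (5) * (4) * (3) * (2) = 40320.

40320


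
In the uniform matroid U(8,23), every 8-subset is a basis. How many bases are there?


Bases of U(8,23) are all 8-element subsets of the 23-element ground set.
Number of bases = C(23,8).
(23 choose 8) = 490314.

490314


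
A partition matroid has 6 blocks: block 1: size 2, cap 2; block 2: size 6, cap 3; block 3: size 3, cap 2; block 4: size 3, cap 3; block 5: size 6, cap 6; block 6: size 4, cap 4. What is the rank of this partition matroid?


Rank of a partition matroid = sum of min(|Si|, ci) for each block.
= min(2,2) + min(6,3) + min(3,2) + min(3,3) + min(6,6) + min(4,4)
= 2 + 3 + 2 + 3 + 6 + 4
= 20.

20


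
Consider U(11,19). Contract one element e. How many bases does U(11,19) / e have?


Contracting e from U(11,19) gives U(10,18).
Bases of U(10,18) = C(18,10) = 18! / (10! * 8!) = 43758.

43758


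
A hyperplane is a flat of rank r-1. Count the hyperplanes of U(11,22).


Hyperplanes of U(11,22) are flats of rank 10.
In a uniform matroid, these are exactly the (10)-element subsets.
Count = C(22,10) = 646646.

646646


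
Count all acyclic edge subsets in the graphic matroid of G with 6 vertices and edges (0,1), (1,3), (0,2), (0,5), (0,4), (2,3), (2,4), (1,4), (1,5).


An independent set in a graphic matroid is an acyclic edge subset.
G has 6 vertices and 9 edges.
Enumerate all 2^9 = 512 subsets, checking for acyclicity.
Total independent sets = 292.

292


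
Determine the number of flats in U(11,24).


Flats of U(11,24): every subset of size < 11 is a flat, plus E itself.
Count = C(24,0) + C(24,1) + C(24,2) + C(24,3) + C(24,4) + C(24,5) + C(24,6) + C(24,7) + C(24,8) + C(24,9) + C(24,10) + 1
     = 1 + 24 + 276 + 2024 + 10626 + 42504 + 134596 + 346104 + 735471 + 1307504 + 1961256 + 1
     = 4540387.

4540387


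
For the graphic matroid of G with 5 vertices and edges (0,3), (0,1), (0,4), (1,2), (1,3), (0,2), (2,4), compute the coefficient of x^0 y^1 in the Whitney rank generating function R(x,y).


R(x,y) = sum over A in 2^E of x^(r(E)-r(A)) * y^(|A|-r(A)).
G has 5 vertices, 7 edges. r(E) = 4.
Enumerate all 2^7 = 128 subsets.
Count subsets with r(E)-r(A)=0 and |A|-r(A)=1: 19.

19


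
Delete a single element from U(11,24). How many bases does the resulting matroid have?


Deleting e from U(11,24) gives U(11,23) since n > r.
Bases of U(11,23) = C(23,11) = 23! / (11! * 12!) = 1352078.

1352078


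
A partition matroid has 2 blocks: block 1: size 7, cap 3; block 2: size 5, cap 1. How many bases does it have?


A basis picks exactly ci elements from block i.
Number of bases = product of C(|Si|, ci).
= C(7,3) * C(5,1)
= 35 * 5
= 175.

175


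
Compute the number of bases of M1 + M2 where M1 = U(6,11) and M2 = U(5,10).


Bases of a direct sum M1 + M2: |B| = |B(M1)| * |B(M2)|.
|B(U(6,11))| = C(11,6) = 462.
|B(U(5,10))| = C(10,5) = 252.
Total bases = 462 * 252 = 116424.

116424


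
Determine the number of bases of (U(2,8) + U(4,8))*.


(M1+M2)* = M1* + M2*.
M1* = U(6,8), bases: C(8,6) = 28.
M2* = U(4,8), bases: C(8,4) = 70.
|B(M*)| = 28 * 70 = 1960.

1960


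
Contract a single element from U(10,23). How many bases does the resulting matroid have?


Contracting e from U(10,23) gives U(9,22).
Bases of U(9,22) = C(22,9) = 22! / (9! * 13!) = 497420.

497420


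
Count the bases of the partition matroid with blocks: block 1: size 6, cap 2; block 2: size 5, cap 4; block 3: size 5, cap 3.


A basis picks exactly ci elements from block i.
Number of bases = product of C(|Si|, ci).
= C(6,2) * C(5,4) * C(5,3)
= 15 * 5 * 10
= 750.

750


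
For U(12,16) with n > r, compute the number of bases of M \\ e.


Deleting e from U(12,16) gives U(12,15) since n > r.
Bases of U(12,15) = (15 choose 12) = 455.

455


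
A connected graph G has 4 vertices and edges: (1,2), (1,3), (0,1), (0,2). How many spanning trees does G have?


By Kirchhoff's matrix tree theorem, the number of spanning trees equals
the determinant of any cofactor of the Laplacian matrix L.
G has 4 vertices and 4 edges.
Computing the (3 x 3) cofactor determinant gives 3.

3


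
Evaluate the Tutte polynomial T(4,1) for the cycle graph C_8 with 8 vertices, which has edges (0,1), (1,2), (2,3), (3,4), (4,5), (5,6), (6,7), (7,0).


T(C_8; x,y) = x + x^2 + ... + x^(7) + y.
T(4,1) = 4^1 + 4^2 + 4^3 + 4^4 + 4^5 + 4^6 + 4^7 + 1
= 4 + 16 + 64 + 256 + 1024 + 4096 + 16384 + 1
= 21845.

21845


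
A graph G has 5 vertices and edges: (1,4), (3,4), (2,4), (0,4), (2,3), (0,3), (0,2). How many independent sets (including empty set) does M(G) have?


An independent set in a graphic matroid is an acyclic edge subset.
G has 5 vertices and 7 edges.
Enumerate all 2^7 = 128 subsets, checking for acyclicity.
Total independent sets = 76.

76


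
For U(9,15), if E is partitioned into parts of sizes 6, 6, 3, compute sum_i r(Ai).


r(Ai) = min(|Ai|, 9) for each part.
Sum = min(6,9) + min(6,9) + min(3,9)
    = 6 + 6 + 3
    = 15.

15


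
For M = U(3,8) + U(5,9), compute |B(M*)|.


(M1+M2)* = M1* + M2*.
M1* = U(5,8), bases: C(8,5) = 56.
M2* = U(4,9), bases: C(9,4) = 126.
|B(M*)| = 56 * 126 = 7056.

7056


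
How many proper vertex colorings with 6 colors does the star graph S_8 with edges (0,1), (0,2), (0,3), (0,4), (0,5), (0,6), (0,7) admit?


P(tree, k) = k * (k-1)^(7) for any tree on 8 vertices.
P(6) = 6 * 5^7 = 6 * 78125 = 468750.

468750


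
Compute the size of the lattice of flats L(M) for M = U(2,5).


Flats of U(2,5): every subset of size < 2 is a flat, plus E itself.
Count = (5 choose 0) + (5 choose 1) + 1
     = 1 + 5 + 1
     = 7.

7


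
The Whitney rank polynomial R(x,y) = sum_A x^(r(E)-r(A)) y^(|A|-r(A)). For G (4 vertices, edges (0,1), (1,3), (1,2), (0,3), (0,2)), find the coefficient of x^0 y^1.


R(x,y) = sum over A in 2^E of x^(r(E)-r(A)) * y^(|A|-r(A)).
G has 4 vertices, 5 edges. r(E) = 3.
Enumerate all 2^5 = 32 subsets.
Count subsets with r(E)-r(A)=0 and |A|-r(A)=1: 5.

5


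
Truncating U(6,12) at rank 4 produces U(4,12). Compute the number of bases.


Truncating U(6,12) to rank 4 gives U(4,12).
Bases of U(4,12) are all 4-element subsets of 12 elements.
Number of bases = C(12,4) = 12! / (4! * 8!) = 495.

495


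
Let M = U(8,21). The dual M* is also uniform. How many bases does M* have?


The dual of U(r,n) is U(n-r, n) = U(13,21).
Bases of U(13,21) are all (13)-element subsets.
|B(M*)| = C(21,13) = 203490.

203490


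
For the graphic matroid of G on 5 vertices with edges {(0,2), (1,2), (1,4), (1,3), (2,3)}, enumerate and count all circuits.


A circuit in a graphic matroid = edge set of a simple cycle.
G has 5 vertices and 5 edges.
Enumerating all minimal edge subsets forming cycles...
Total circuits found: 1.

1


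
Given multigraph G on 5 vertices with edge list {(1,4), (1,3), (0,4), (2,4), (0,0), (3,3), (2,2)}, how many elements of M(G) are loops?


In a graphic matroid, a loop is a self-loop edge (u,u) with rank 0.
Examining all 7 edges for self-loops...
Self-loops found: (0,0), (3,3), (2,2)
Number of loops = 3.

3


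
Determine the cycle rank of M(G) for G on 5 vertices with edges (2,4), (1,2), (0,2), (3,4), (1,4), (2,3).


Cycle rank (nullity) = |E| - r(M) = |E| - (|V| - c).
|E| = 6, |V| = 5, c = 1.
Nullity = 6 - (5 - 1) = 6 - 4 = 2.

2


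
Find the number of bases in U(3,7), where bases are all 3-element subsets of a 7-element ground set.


Bases of U(3,7) are all 3-element subsets of the 7-element ground set.
Number of bases = C(7,3).
C(7,3) = (7 * 6 * 5) / (1 * 2 * 3) = 35.

35


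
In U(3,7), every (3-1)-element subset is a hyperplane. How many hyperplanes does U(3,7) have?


Hyperplanes of U(3,7) are flats of rank 2.
In a uniform matroid, these are exactly the (2)-element subsets.
Count = C(7,2) = 7! / (2! * 5!) = 21.

21


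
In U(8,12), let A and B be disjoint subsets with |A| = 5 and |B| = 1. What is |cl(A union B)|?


|A union B| = 5 + 1 = 6 (disjoint).
In U(8,12), cl(S) = S if |S| < 8, else cl(S) = E.
Since 6 < 8, cl(A union B) = A union B.
|cl(A union B)| = 6.

6


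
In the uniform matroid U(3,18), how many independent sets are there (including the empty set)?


Independent sets of U(3,18) are all subsets of size <= 3.
Count = C(18,0) + C(18,1) + C(18,2) + C(18,3)
     = 1 + 18 + 153 + 816
     = 988.

988


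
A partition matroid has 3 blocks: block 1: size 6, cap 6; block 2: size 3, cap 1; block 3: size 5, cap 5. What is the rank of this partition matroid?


Rank of a partition matroid = sum of min(|Si|, ci) for each block.
= min(6,6) + min(3,1) + min(5,5)
= 6 + 1 + 5
= 12.

12


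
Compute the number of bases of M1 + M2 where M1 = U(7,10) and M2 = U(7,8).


Bases of a direct sum M1 + M2: |B| = |B(M1)| * |B(M2)|.
|B(U(7,10))| = C(10,7) = 120.
|B(U(7,8))| = C(8,7) = 8.
Total bases = 120 * 8 = 960.

960


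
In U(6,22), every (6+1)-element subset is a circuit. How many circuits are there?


In U(6,22), circuits are the (7)-element subsets.
Any set of 7 elements is dependent, and removing any one element gives
an independent set of size 6, so it is a minimal dependent set.
Number of circuits = C(22,7) = 22! / (7! * 15!) = 170544.

170544


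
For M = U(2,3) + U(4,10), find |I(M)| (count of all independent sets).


For a direct sum, |I(M1+M2)| = |I(M1)| * |I(M2)|.
|I(U(2,3))| = sum C(3,k) for k=0..2 = 7.
|I(U(4,10))| = sum C(10,k) for k=0..4 = 386.
Total = 7 * 386 = 2702.

2702


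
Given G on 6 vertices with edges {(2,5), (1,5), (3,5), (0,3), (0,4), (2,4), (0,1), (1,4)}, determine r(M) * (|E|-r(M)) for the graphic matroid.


r(M) = |V| - c = 6 - 1 = 5.
nullity = |E| - r(M) = 8 - 5 = 3.
Product = 5 * 3 = 15.

15


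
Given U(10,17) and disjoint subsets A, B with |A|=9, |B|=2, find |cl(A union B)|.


|A union B| = 9 + 2 = 11 (disjoint).
In U(10,17), cl(S) = S if |S| < 10, else cl(S) = E.
Since 11 >= 10, cl(A union B) = E.
|cl(A union B)| = 17.

17


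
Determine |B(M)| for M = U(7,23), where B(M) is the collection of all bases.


Bases of U(7,23) are all 7-element subsets of the 23-element ground set.
Number of bases = C(23,7).
(23 choose 7) = 245157.

245157


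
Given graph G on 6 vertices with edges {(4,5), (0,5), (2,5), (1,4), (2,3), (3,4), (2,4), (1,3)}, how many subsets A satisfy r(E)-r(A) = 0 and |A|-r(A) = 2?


R(x,y) = sum over A in 2^E of x^(r(E)-r(A)) * y^(|A|-r(A)).
G has 6 vertices, 8 edges. r(E) = 5.
Enumerate all 2^8 = 256 subsets.
Count subsets with r(E)-r(A)=0 and |A|-r(A)=2: 7.

7


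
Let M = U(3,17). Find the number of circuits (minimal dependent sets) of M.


In U(3,17), circuits are the (4)-element subsets.
Any set of 4 elements is dependent, and removing any one element gives
an independent set of size 3, so it is a minimal dependent set.
Number of circuits = (17 choose 4) = 2380.

2380


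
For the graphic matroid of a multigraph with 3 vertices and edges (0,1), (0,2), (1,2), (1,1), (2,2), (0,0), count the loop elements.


In a graphic matroid, a loop is a self-loop edge (u,u) with rank 0.
Examining all 6 edges for self-loops...
Self-loops found: (1,1), (2,2), (0,0)
Number of loops = 3.

3


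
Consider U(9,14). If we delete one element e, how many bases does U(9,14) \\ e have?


Deleting e from U(9,14) gives U(9,13) since n > r.
Bases of U(9,13) = C(13,9) = 715.

715


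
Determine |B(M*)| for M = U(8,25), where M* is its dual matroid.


The dual of U(r,n) is U(n-r, n) = U(17,25).
Bases of U(17,25) are all (17)-element subsets.
|B(M*)| = (25 choose 17) = 1081575.

1081575


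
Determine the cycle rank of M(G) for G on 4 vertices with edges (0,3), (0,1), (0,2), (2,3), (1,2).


Cycle rank (nullity) = |E| - r(M) = |E| - (|V| - c).
|E| = 5, |V| = 4, c = 1.
Nullity = 5 - (4 - 1) = 5 - 3 = 2.

2


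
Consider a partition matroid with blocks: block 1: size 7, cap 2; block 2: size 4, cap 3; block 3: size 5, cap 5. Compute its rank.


Rank of a partition matroid = sum of min(|Si|, ci) for each block.
= min(7,2) + min(4,3) + min(5,5)
= 2 + 3 + 5
= 10.

10


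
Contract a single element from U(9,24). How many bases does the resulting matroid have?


Contracting e from U(9,24) gives U(8,23).
Bases of U(8,23) = C(23,8) = 490314.

490314


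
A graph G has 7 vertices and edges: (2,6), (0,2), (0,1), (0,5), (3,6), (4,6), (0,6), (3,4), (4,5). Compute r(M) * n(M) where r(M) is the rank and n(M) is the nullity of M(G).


r(M) = |V| - c = 7 - 1 = 6.
nullity = |E| - r(M) = 9 - 6 = 3.
Product = 6 * 3 = 18.

18


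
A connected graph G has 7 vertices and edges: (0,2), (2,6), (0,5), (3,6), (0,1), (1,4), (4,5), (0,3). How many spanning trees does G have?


By Kirchhoff's matrix tree theorem, the number of spanning trees equals
the determinant of any cofactor of the Laplacian matrix L.
G has 7 vertices and 8 edges.
Computing the (6 x 6) cofactor determinant gives 16.

16


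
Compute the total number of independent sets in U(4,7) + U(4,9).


For a direct sum, |I(M1+M2)| = |I(M1)| * |I(M2)|.
|I(U(4,7))| = sum C(7,k) for k=0..4 = 99.
|I(U(4,9))| = sum C(9,k) for k=0..4 = 256.
Total = 99 * 256 = 25344.

25344


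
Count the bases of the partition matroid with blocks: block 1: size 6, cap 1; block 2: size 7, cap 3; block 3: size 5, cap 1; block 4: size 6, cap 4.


A basis picks exactly ci elements from block i.
Number of bases = product of C(|Si|, ci).
= C(6,1) * C(7,3) * C(5,1) * C(6,4)
= 6 * 35 * 5 * 15
= 15750.

15750


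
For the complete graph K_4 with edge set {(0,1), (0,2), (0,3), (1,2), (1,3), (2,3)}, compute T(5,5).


T(K_4; x,y) = x^3 + 3x^2 + 4xy + 2x + y^3 + 3y^2 + 2y.
Substituting x=5, y=5:
= 125 + 75 + 100 + 10 + 125 + 75 + 10
= 520.

520


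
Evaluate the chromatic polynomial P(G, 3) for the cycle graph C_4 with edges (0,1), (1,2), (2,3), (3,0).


P(C_4, k) = (k-1)^4 + (-1)^4*(k-1).
P(3) = (2)^4 + 2
= 16 + 2 = 18.

18


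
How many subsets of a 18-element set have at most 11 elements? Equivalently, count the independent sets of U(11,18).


Independent sets of U(11,18) are all subsets of size <= 11.
Count = C(18,0) + C(18,1) + C(18,2) + C(18,3) + C(18,4) + C(18,5) + C(18,6) + C(18,7) + C(18,8) + C(18,9) + C(18,10) + C(18,11)
     = 1 + 18 + 153 + 816 + 3060 + 8568 + 18564 + 31824 + 43758 + 48620 + 43758 + 31824
     = 230964.

230964


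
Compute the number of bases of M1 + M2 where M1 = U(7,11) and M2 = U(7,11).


Bases of a direct sum M1 + M2: |B| = |B(M1)| * |B(M2)|.
|B(U(7,11))| = C(11,7) = 330.
|B(U(7,11))| = C(11,7) = 330.
Total bases = 330 * 330 = 108900.

108900


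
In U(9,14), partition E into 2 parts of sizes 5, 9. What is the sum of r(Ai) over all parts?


r(Ai) = min(|Ai|, 9) for each part.
Sum = min(5,9) + min(9,9)
    = 5 + 9
    = 14.

14


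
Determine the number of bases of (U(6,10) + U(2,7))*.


(M1+M2)* = M1* + M2*.
M1* = U(4,10), bases: C(10,4) = 210.
M2* = U(5,7), bases: C(7,5) = 21.
|B(M*)| = 210 * 21 = 4410.

4410


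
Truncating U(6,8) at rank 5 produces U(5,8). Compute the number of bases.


Truncating U(6,8) to rank 5 gives U(5,8).
Bases of U(5,8) are all 5-element subsets of 8 elements.
Number of bases = C(8,5) = 8! / (5! * 3!) = 56.

56


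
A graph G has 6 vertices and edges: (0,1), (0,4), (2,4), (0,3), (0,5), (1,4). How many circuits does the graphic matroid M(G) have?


A circuit in a graphic matroid = edge set of a simple cycle.
G has 6 vertices and 6 edges.
Enumerating all minimal edge subsets forming cycles...
Total circuits found: 1.

1


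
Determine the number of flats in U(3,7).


Flats of U(3,7): every subset of size < 3 is a flat, plus E itself.
Count = (7 choose 0) + (7 choose 1) + (7 choose 2) + 1
     = 1 + 7 + 21 + 1
     = 30.

30


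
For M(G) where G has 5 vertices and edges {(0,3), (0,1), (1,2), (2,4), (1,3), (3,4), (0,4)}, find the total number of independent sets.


An independent set in a graphic matroid is an acyclic edge subset.
G has 5 vertices and 7 edges.
Enumerate all 2^7 = 128 subsets, checking for acyclicity.
Total independent sets = 86.

86


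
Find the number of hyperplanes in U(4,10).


Hyperplanes of U(4,10) are flats of rank 3.
In a uniform matroid, these are exactly the (3)-element subsets.
Count = C(10,3) = 10! / (3! * 7!) = 120.

120


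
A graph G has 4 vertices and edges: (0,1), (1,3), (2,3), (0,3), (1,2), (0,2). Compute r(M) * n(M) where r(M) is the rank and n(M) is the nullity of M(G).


r(M) = |V| - c = 4 - 1 = 3.
nullity = |E| - r(M) = 6 - 3 = 3.
Product = 3 * 3 = 9.

9


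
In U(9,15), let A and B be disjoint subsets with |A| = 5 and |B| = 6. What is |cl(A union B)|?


|A union B| = 5 + 6 = 11 (disjoint).
In U(9,15), cl(S) = S if |S| < 9, else cl(S) = E.
Since 11 >= 9, cl(A union B) = E.
|cl(A union B)| = 15.

15


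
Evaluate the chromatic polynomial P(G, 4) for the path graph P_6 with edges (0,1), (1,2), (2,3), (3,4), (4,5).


P(P_6, k) = k * (k-1)^(5).
P(4) = 4 * 3^5 = 4 * 243 = 972.

972


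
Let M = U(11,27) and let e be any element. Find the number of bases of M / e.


Contracting e from U(11,27) gives U(10,26).
Bases of U(10,26) = C(26,10) = 5311735.

5311735


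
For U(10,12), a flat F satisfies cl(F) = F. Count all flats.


Flats of U(10,12): every subset of size < 10 is a flat, plus E itself.
Count = C(12,0) + C(12,1) + C(12,2) + C(12,3) + C(12,4) + C(12,5) + C(12,6) + C(12,7) + C(12,8) + C(12,9) + 1
     = 1 + 12 + 66 + 220 + 495 + 792 + 924 + 792 + 495 + 220 + 1
     = 4018.

4018


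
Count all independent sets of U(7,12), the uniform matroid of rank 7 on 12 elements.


Independent sets of U(7,12) are all subsets of size <= 7.
Count = (12 choose 0) + (12 choose 1) + (12 choose 2) + (12 choose 3) + (12 choose 4) + (12 choose 5) + (12 choose 6) + (12 choose 7)
     = 1 + 12 + 66 + 220 + 495 + 792 + 924 + 792
     = 3302.

3302


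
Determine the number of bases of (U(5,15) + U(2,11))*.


(M1+M2)* = M1* + M2*.
M1* = U(10,15), bases: C(15,10) = 3003.
M2* = U(9,11), bases: C(11,9) = 55.
|B(M*)| = 3003 * 55 = 165165.

165165


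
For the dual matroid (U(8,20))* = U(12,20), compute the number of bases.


The dual of U(r,n) is U(n-r, n) = U(12,20).
Bases of U(12,20) are all (12)-element subsets.
|B(M*)| = (20 choose 12) = 125970.

125970


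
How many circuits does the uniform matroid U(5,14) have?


In U(5,14), circuits are the (6)-element subsets.
Any set of 6 elements is dependent, and removing any one element gives
an independent set of size 5, so it is a minimal dependent set.
Number of circuits = C(14,6) = 14! / (6! * 8!) = 3003.

3003


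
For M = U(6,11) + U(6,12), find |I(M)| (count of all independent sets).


For a direct sum, |I(M1+M2)| = |I(M1)| * |I(M2)|.
|I(U(6,11))| = sum C(11,k) for k=0..6 = 1486.
|I(U(6,12))| = sum C(12,k) for k=0..6 = 2510.
Total = 1486 * 2510 = 3729860.

3729860


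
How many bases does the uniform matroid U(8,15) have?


Bases of U(8,15) are all 8-element subsets of the 15-element ground set.
Number of bases = C(15,8).
C(15,8) = 15! / (8! * 7!) = 6435.

6435


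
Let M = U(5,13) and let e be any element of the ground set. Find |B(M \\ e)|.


Deleting e from U(5,13) gives U(5,12) since n > r.
Bases of U(5,12) = (12 choose 5) = 792.

792


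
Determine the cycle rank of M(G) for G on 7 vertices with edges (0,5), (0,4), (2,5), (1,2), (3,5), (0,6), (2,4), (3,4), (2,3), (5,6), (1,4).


Cycle rank (nullity) = |E| - r(M) = |E| - (|V| - c).
|E| = 11, |V| = 7, c = 1.
Nullity = 11 - (7 - 1) = 11 - 6 = 5.

5


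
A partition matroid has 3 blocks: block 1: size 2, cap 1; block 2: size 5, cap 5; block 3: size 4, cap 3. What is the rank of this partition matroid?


Rank of a partition matroid = sum of min(|Si|, ci) for each block.
= min(2,1) + min(5,5) + min(4,3)
= 1 + 5 + 3
= 9.

9


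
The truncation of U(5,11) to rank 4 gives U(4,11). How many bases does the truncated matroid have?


Truncating U(5,11) to rank 4 gives U(4,11).
Bases of U(4,11) are all 4-element subsets of 11 elements.
Number of bases = (11 choose 4) = 330.

330


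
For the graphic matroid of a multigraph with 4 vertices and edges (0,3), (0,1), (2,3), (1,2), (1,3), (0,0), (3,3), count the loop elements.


In a graphic matroid, a loop is a self-loop edge (u,u) with rank 0.
Examining all 7 edges for self-loops...
Self-loops found: (0,0), (3,3)
Number of loops = 2.

2


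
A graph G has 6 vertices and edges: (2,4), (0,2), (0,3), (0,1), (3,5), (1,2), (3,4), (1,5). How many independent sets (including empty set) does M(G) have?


An independent set in a graphic matroid is an acyclic edge subset.
G has 6 vertices and 8 edges.
Enumerate all 2^8 = 256 subsets, checking for acyclicity.
Total independent sets = 190.

190


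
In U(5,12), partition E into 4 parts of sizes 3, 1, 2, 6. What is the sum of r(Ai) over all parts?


r(Ai) = min(|Ai|, 5) for each part.
Sum = min(3,5) + min(1,5) + min(2,5) + min(6,5)
    = 3 + 1 + 2 + 5
    = 11.

11


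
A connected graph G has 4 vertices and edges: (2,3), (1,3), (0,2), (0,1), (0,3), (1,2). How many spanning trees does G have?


By Kirchhoff's matrix tree theorem, the number of spanning trees equals
the determinant of any cofactor of the Laplacian matrix L.
G has 4 vertices and 6 edges.
Computing the (3 x 3) cofactor determinant gives 16.

16


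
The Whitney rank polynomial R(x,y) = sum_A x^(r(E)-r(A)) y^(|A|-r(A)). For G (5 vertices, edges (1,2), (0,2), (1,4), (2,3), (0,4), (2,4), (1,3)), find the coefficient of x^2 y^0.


R(x,y) = sum over A in 2^E of x^(r(E)-r(A)) * y^(|A|-r(A)).
G has 5 vertices, 7 edges. r(E) = 4.
Enumerate all 2^7 = 128 subsets.
Count subsets with r(E)-r(A)=2 and |A|-r(A)=0: 21.

21


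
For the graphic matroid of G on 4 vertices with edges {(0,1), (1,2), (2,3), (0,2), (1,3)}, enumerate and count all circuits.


A circuit in a graphic matroid = edge set of a simple cycle.
G has 4 vertices and 5 edges.
Enumerating all minimal edge subsets forming cycles...
Total circuits found: 3.

3


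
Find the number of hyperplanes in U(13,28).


Hyperplanes of U(13,28) are flats of rank 12.
In a uniform matroid, these are exactly the (12)-element subsets.
Count = C(28,12) = 28! / (12! * 16!) = 30421755.

30421755


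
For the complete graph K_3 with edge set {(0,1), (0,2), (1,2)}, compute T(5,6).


T(K_3; x,y) = x^2 + x + y.
T(5,6) = 25 + 5 + 6 = 36.

36


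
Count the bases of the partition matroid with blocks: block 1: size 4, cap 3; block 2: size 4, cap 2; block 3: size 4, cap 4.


A basis picks exactly ci elements from block i.
Number of bases = product of C(|Si|, ci).
= C(4,3) * C(4,2) * C(4,4)
= 4 * 6 * 1
= 24.

24


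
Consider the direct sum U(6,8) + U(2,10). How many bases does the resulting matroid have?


Bases of a direct sum M1 + M2: |B| = |B(M1)| * |B(M2)|.
|B(U(6,8))| = C(8,6) = 28.
|B(U(2,10))| = C(10,2) = 45.
Total bases = 28 * 45 = 1260.

1260


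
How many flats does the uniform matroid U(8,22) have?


Flats of U(8,22): every subset of size < 8 is a flat, plus E itself.
Count = (22 choose 0) + (22 choose 1) + (22 choose 2) + (22 choose 3) + (22 choose 4) + (22 choose 5) + (22 choose 6) + (22 choose 7) + 1
     = 1 + 22 + 231 + 1540 + 7315 + 26334 + 74613 + 170544 + 1
     = 280601.

280601


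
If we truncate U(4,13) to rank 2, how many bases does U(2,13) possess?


Truncating U(4,13) to rank 2 gives U(2,13).
Bases of U(2,13) are all 2-element subsets of 13 elements.
Number of bases = C(13,2) = 13! / (2! * 11!) = 78.

78


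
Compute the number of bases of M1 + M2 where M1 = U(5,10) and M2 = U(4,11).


Bases of a direct sum M1 + M2: |B| = |B(M1)| * |B(M2)|.
|B(U(5,10))| = C(10,5) = 252.
|B(U(4,11))| = C(11,4) = 330.
Total bases = 252 * 330 = 83160.

83160


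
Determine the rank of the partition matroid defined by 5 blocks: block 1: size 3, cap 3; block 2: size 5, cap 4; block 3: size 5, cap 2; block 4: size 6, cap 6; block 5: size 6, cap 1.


Rank of a partition matroid = sum of min(|Si|, ci) for each block.
= min(3,3) + min(5,4) + min(5,2) + min(6,6) + min(6,1)
= 3 + 4 + 2 + 6 + 1
= 16.

16


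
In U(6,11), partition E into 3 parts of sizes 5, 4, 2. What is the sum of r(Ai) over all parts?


r(Ai) = min(|Ai|, 6) for each part.
Sum = min(5,6) + min(4,6) + min(2,6)
    = 5 + 4 + 2
    = 11.

11


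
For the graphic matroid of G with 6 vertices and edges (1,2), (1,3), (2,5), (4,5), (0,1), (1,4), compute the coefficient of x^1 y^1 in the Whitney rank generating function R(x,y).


R(x,y) = sum over A in 2^E of x^(r(E)-r(A)) * y^(|A|-r(A)).
G has 6 vertices, 6 edges. r(E) = 5.
Enumerate all 2^6 = 64 subsets.
Count subsets with r(E)-r(A)=1 and |A|-r(A)=1: 2.

2


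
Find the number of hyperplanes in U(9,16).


Hyperplanes of U(9,16) are flats of rank 8.
In a uniform matroid, these are exactly the (8)-element subsets.
Count = C(16,8) = 12870.

12870


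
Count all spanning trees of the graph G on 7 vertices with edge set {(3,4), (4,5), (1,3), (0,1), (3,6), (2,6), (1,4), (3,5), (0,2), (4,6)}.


By Kirchhoff's matrix tree theorem, the number of spanning trees equals
the determinant of any cofactor of the Laplacian matrix L.
G has 7 vertices and 10 edges.
Computing the (6 x 6) cofactor determinant gives 80.

80


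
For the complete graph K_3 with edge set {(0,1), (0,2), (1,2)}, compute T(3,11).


T(K_3; x,y) = x^2 + x + y.
T(3,11) = 9 + 3 + 11 = 23.

23


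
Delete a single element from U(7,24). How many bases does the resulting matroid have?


Deleting e from U(7,24) gives U(7,23) since n > r.
Bases of U(7,23) = C(23,7) = 245157.

245157


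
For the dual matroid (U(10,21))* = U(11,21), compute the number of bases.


The dual of U(r,n) is U(n-r, n) = U(11,21).
Bases of U(11,21) are all (11)-element subsets.
|B(M*)| = C(21,11) = 352716.

352716


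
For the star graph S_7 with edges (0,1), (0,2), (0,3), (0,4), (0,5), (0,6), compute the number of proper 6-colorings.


P(tree, k) = k * (k-1)^(6) for any tree on 7 vertices.
P(6) = 6 * 5^6 = 6 * 15625 = 93750.

93750


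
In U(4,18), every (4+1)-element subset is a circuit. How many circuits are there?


In U(4,18), circuits are the (5)-element subsets.
Any set of 5 elements is dependent, and removing any one element gives
an independent set of size 4, so it is a minimal dependent set.
Number of circuits = C(18,5) = 18! / (5! * 13!) = 8568.

8568


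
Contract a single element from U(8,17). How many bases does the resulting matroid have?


Contracting e from U(8,17) gives U(7,16).
Bases of U(7,16) = (16 choose 7) = 11440.

11440


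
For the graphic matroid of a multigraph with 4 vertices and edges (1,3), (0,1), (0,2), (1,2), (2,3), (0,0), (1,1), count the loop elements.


In a graphic matroid, a loop is a self-loop edge (u,u) with rank 0.
Examining all 7 edges for self-loops...
Self-loops found: (0,0), (1,1)
Number of loops = 2.

2
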